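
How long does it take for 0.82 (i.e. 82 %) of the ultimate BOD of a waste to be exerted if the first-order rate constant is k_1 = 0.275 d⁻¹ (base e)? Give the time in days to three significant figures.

t ≈ 6.24 d

y/L₀ = 1 − e^(−k_1 t) = 0.82 ⇒ e^(−k_1 t) = 0.180
t = −ln(0.180) / 0.275 = 1.715 / 0.275 = 6.236 d.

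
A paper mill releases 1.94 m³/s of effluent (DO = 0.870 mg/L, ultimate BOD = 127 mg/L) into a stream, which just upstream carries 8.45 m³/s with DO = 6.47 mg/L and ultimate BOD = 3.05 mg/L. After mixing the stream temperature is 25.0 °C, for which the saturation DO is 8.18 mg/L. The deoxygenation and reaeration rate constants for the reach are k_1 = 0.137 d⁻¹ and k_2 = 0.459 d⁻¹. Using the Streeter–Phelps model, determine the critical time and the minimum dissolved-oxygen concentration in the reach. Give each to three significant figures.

Mixed DO = (8.45×6.47 + 1.94×0.870)/(8.45+1.94) = 56.36/10.39 = 5.424 mg/L.
Mixed L₀ = (8.45×3.05 + 1.94×127)/(10.39) = 272.2/10.39 = 26.19 mg/L.
Initial deficit D₀ = C_s − DO₀ = 8.18 − 5.424 = 2.756 mg/L.
t_c = (1/0.3220) ln[(0.459/0.137)(1 − 2.756×0.3220/(0.137×26.19))] = 3.106 × ln(2.522) = 2.873 d.
D_c = (0.137/0.459) × 26.19 × e^(−0.137×2.873) = 0.2985 × 26.19 × 0.6746 = 5.274 mg/L.
Minimum DO = 8.18 − 5.274 = 2.906 mg/L.

t_c ≈ 2.87 d; minimum DO ≈ 2.91 mg/L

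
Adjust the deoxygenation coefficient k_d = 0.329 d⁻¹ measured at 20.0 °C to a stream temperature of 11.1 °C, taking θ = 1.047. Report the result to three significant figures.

k_d(T₂) = k_d(T₁) · θ^(T₂−T₁) = 0.329 × 1.047^(11.1−20.0)
= 0.329 × 1.047^-8.90 = 0.329 × 0.6645 = 0.2186 d⁻¹.

k_d ≈ 0.219 d⁻¹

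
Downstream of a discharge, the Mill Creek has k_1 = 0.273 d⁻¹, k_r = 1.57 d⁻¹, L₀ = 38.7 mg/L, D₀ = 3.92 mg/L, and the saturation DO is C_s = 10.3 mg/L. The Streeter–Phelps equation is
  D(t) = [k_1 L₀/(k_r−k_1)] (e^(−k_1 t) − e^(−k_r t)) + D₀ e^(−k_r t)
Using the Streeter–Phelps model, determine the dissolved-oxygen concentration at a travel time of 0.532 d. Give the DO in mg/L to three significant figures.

k_1 L₀/(k_r−k_1) = 0.273×38.7/(1.57−0.273) = 10.57/1.297 = 8.146 mg/L.
e^(−k_1 t) = e^(−0.273×0.5320) = 0.8648; e^(−k_r t) = e^(−1.57×0.5320) = 0.4338.
D = 8.146 × (0.8648 − 0.4338) + 3.92 × 0.4338 = 3.511 + 1.700 = 5.212 mg/L.
DO = C_s − D = 10.3 − 5.212 = 5.088 mg/L.

DO ≈ 5.09 mg/L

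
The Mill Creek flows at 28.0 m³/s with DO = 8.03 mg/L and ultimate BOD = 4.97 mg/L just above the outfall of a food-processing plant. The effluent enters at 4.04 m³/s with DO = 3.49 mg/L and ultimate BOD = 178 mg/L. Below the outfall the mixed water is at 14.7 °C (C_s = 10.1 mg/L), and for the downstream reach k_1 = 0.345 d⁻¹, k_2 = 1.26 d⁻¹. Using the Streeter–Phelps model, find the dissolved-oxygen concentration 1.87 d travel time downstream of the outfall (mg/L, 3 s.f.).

Mixed DO = (28.0×8.03 + 4.04×3.49)/(28.0+4.04) = 238.9/32.04 = 7.458 mg/L.
Mixed L₀ = (28.0×4.97 + 4.04×178)/(32.04) = 858.3/32.04 = 26.79 mg/L.
Initial deficit D₀ = C_s − DO₀ = 10.1 − 7.458 = 2.642 mg/L.
D(1.87) = [0.345×26.79/(1.26−0.345)](e^(−0.345×1.87) − e^(−1.26×1.87)) + 2.642 e^(−1.26×1.87)
= 10.10 × (0.5246 − 0.09478) + 2.642 × 0.09478 = 4.592 mg/L.
DO = 10.1 − 4.592 = 5.508 mg/L.

DO ≈ 5.51 mg/L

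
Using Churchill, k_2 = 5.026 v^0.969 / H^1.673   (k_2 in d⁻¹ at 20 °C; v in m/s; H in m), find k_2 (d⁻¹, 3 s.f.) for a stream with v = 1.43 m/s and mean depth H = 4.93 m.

k_2 ≈ 0.493 d⁻¹

k_2 = 5.026 × 1.43^0.969 / 4.93^1.673 = 5.026 × 1.414 / 14.43 = 0.4927 d⁻¹.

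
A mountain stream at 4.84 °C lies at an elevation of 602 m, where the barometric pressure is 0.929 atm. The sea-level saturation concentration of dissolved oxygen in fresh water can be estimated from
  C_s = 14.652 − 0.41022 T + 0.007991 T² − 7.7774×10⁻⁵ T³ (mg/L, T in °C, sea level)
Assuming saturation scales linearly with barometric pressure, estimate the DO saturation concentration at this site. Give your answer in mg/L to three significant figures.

At sea level: C_s = 14.652 − 0.41022×4.84 + 0.007991×4.84² − 7.7774×10⁻⁵×4.84³ = 12.84 mg/L.
Pressure correction: C_s' = 12.84 × 0.929 = 11.93 mg/L.

C_s ≈ 11.9 mg/L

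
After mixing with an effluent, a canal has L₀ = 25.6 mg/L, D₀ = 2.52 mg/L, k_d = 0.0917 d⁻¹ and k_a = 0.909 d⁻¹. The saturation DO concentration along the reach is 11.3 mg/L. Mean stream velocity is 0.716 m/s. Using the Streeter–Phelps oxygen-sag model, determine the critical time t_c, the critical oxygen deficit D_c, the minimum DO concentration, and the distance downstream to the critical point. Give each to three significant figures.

t_c ≈ 0.239 d; D_c ≈ 2.53 mg/L; min DO ≈ 8.77 mg/L; x_c ≈ 14.8 km

With k_a/k_d = 9.913 and 1 − D₀(k_a−k_d)/(k_d L₀) = 0.1227,
t_c = ln(9.913 × 0.1227) / (0.909 − 0.0917) = ln(1.216) / 0.8173 = 0.1954/0.8173 = 0.2391 d.
D_c = (k_d/k_a) L₀ e^(−k_d t_c) = (0.0917/0.909) × 25.6 × e^(−0.0917×0.2391) = 0.1009 × 25.6 × 0.9783 = 2.527 mg/L.
Minimum DO = C_s − D_c = 11.3 − 2.527 = 8.773 mg/L.
x_c = v t_c = 0.716 m/s × 0.2391 d × 86400 s/d = 14790 m ≈ 14.8 km.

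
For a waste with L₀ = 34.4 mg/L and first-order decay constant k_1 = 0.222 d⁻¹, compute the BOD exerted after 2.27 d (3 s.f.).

y_t = L₀(1 − e^(−k_1 t)) = 34.4 × (1 − e^(−0.222×2.27))
= 34.4 × (1 − 0.6041) = 34.4 × 0.3959 = 13.62 mg/L.

y ≈ 13.6 mg/L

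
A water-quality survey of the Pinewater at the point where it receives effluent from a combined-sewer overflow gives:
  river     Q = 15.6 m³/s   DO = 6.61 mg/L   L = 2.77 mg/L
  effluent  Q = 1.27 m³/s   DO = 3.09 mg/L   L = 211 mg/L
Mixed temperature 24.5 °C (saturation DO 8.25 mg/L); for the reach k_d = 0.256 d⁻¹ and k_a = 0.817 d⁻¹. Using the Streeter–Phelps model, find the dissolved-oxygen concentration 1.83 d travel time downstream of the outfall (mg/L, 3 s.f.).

DO ≈ 4.44 mg/L

Mixed DO = (15.6×6.61 + 1.27×3.09)/(15.6+1.27) = 107.0/16.87 = 6.345 mg/L.
Mixed L₀ = (15.6×2.77 + 1.27×211)/(16.87) = 311.2/16.87 = 18.45 mg/L.
Initial deficit D₀ = C_s − DO₀ = 8.25 − 6.345 = 1.905 mg/L.
D(1.83) = [0.256×18.45/(0.817−0.256)](e^(−0.256×1.83) − e^(−0.817×1.83)) + 1.905 e^(−0.817×1.83)
= 8.417 × (0.6260 − 0.2242) + 1.905 × 0.2242 = 3.809 mg/L.
DO = 8.25 − 3.809 = 4.441 mg/L.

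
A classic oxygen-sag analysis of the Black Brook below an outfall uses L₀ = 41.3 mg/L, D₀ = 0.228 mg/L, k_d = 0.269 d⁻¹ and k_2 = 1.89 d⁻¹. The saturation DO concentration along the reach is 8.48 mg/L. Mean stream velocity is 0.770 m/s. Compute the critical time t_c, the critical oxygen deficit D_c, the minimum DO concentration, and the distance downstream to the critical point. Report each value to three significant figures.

t_c ≈ 1.18 d; D_c ≈ 4.28 mg/L; min DO ≈ 4.20 mg/L; x_c ≈ 78.6 km

With k_2/k_d = 7.026 and 1 − D₀(k_2−k_d)/(k_d L₀) = 0.9667,
t_c = ln(7.026 × 0.9667) / (1.89 − 0.269) = ln(6.792) / 1.621 = 1.916/1.621 = 1.182 d.
L(t_c) = L₀ e^(−k_d t_c) = 41.3 × 0.7277 = 30.05 mg/L, and at the critical point k_2 D_c = k_d L, so D_c = (0.269/1.89) × 30.05 = 4.277 mg/L.
Minimum DO = C_s − D_c = 8.48 − 4.277 = 4.203 mg/L.
x_c = v t_c = 0.770 m/s × 1.182 d × 86400 s/d = 78630 m ≈ 78.6 km.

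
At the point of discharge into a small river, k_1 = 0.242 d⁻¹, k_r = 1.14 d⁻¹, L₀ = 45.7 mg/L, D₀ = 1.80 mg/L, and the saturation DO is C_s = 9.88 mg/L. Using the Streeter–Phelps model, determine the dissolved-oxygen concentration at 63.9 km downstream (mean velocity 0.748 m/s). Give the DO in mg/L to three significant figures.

DO ≈ 3.59 mg/L

Travel time t = x/v = 63.9 km / (0.748 m/s) = 63900 m / 0.748 m/s = 85430 s = 0.9887 d.
k_1 L₀/(k_r−k_1) = 0.242×45.7/(1.14−0.242) = 11.06/0.8980 = 12.32 mg/L.
e^(−k_1 t) = e^(−0.242×0.9887) = 0.7872; e^(−k_r t) = e^(−1.14×0.9887) = 0.3239.
D = 12.32 × (0.7872 − 0.3239) + 1.80 × 0.3239 = 5.705 + 0.5831 = 6.288 mg/L.
DO = C_s − D = 9.88 − 6.288 = 3.592 mg/L.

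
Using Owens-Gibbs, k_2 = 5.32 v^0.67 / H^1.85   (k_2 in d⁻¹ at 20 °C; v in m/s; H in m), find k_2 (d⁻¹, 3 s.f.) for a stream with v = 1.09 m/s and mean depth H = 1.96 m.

k_2 = 5.32 × 1.09^0.67 / 1.96^1.85 = 5.32 × 1.059 / 3.473 = 1.623 d⁻¹.

k_2 ≈ 1.62 d⁻¹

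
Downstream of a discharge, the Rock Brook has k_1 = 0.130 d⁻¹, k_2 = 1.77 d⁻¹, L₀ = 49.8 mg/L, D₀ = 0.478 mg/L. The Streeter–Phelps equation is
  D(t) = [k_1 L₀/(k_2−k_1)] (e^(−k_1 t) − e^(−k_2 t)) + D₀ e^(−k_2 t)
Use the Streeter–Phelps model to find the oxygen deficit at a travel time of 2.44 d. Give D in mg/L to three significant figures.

k_1 L₀/(k_2−k_1) = 0.130×49.8/(1.77−0.130) = 6.474/1.640 = 3.948 mg/L.
e^(−k_1 t) = e^(−0.130×2.440) = 0.7282; e^(−k_2 t) = e^(−1.77×2.440) = 0.01332.
D = 3.948 × (0.7282 − 0.01332) + 0.478 × 0.01332 = 2.822 + 0.006365 = 2.828 mg/L.

D ≈ 2.83 mg/L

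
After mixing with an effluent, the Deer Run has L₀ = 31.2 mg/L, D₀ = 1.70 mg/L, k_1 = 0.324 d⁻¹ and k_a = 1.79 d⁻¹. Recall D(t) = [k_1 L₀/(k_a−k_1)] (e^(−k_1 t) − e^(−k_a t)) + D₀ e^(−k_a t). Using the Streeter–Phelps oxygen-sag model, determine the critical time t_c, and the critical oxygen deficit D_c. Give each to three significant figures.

t_c ≈ 0.973 d; D_c ≈ 4.12 mg/L

t_c = [1/(k_a−k_1)] ln[(k_a/k_1)(1 − D₀(k_a−k_1)/(k_1 L₀))]
= [1/(1.79−0.324)] ln[(1.79/0.324)(1 − 1.70×1.466/(0.324×31.2))]
= (1/1.466) ln[5.525 × 0.7535] = 0.6821 × ln(4.163) = 0.6821 × 1.426 = 0.9728 d.
D_c = (k_1/k_a) L₀ e^(−k_1 t_c) = (0.324/1.79) × 31.2 × e^(−0.324×0.9728) = 0.1810 × 31.2 × 0.7296 = 4.121 mg/L.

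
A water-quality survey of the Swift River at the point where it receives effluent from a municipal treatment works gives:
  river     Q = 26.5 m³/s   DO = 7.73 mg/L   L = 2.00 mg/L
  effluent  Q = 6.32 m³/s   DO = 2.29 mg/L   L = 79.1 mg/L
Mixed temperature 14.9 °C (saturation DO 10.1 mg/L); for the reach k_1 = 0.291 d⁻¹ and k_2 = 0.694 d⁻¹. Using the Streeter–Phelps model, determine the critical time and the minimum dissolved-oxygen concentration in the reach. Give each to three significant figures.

t_c ≈ 1.34 d; minimum DO ≈ 5.31 mg/L

Mixed DO = (26.5×7.73 + 6.32×2.29)/(26.5+6.32) = 219.3/32.82 = 6.682 mg/L.
Mixed L₀ = (26.5×2.00 + 6.32×79.1)/(32.82) = 552.9/32.82 = 16.85 mg/L.
Initial deficit D₀ = C_s − DO₀ = 10.1 − 6.682 = 3.418 mg/L.
t_c = (1/0.4030) ln[(0.694/0.291)(1 − 3.418×0.4030/(0.291×16.85))] = 2.481 × ln(1.715) = 1.338 d.
D_c = (0.291/0.694) × 16.85 × e^(−0.291×1.338) = 0.4193 × 16.85 × 0.6774 = 4.785 mg/L.
Minimum DO = 10.1 − 4.785 = 5.315 mg/L.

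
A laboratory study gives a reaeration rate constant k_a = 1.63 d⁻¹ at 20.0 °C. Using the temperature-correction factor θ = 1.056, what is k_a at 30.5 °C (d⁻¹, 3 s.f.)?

k_a ≈ 2.89 d⁻¹

k_a(T₂) = k_a(T₁) · θ^(T₂−T₁) = 1.63 × 1.056^(30.5−20.0)
= 1.63 × 1.056^10.5 = 1.63 × 1.772 = 2.888 d⁻¹.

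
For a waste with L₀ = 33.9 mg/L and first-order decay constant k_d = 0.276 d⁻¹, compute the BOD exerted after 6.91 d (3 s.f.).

y ≈ 28.9 mg/L

y_t = L₀(1 − e^(−k_d t)) = 33.9 × (1 − e^(−0.276×6.91))
= 33.9 × (1 − 0.1485) = 33.9 × 0.8515 = 28.87 mg/L.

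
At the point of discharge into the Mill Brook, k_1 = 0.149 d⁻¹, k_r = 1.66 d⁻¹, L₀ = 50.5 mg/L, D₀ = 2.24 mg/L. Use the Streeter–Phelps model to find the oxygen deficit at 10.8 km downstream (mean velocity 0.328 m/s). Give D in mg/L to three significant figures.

Travel time t = x/v = 10.8 km / (0.328 m/s) = 10800 m / 0.328 m/s = 32930 s = 0.3811 d.
k_1 L₀/(k_r−k_1) = 0.149×50.5/(1.66−0.149) = 7.524/1.511 = 4.980 mg/L.
e^(−k_1 t) = e^(−0.149×0.3811) = 0.9448; e^(−k_r t) = e^(−1.66×0.3811) = 0.5312.
D = 4.980 × (0.9448 − 0.5312) + 2.24 × 0.5312 = 2.060 + 1.190 = 3.250 mg/L.

D ≈ 3.25 mg/L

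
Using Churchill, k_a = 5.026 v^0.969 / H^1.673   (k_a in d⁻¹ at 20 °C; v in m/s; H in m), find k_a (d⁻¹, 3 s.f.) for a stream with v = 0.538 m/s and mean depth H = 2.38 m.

k_a = 5.026 × 0.538^0.969 / 2.38^1.673 = 5.026 × 0.5484 / 4.266 = 0.6462 d⁻¹.

k_a ≈ 0.646 d⁻¹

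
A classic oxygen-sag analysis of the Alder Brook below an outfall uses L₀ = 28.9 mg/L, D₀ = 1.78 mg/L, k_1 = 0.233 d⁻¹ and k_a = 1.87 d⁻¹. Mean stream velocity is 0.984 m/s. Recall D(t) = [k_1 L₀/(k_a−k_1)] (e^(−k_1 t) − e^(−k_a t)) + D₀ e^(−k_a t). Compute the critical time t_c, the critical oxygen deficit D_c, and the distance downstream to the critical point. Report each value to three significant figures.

t_c ≈ 0.926 d; D_c ≈ 2.90 mg/L; x_c ≈ 78.7 km

t_c = [1/(k_a−k_1)] ln[(k_a/k_1)(1 − D₀(k_a−k_1)/(k_1 L₀))]
= [1/(1.87−0.233)] ln[(1.87/0.233)(1 − 1.78×1.637/(0.233×28.9))]
= (1/1.637) ln[8.026 × 0.5673] = 0.6109 × ln(4.553) = 0.6109 × 1.516 = 0.9259 d.
D_c = (k_1/k_a) L₀ e^(−k_1 t_c) = (0.233/1.87) × 28.9 × e^(−0.233×0.9259) = 0.1246 × 28.9 × 0.8059 = 2.902 mg/L.
x_c = v t_c = 0.984 m/s × 0.9259 d × 86400 s/d = 78720 m ≈ 78.7 km.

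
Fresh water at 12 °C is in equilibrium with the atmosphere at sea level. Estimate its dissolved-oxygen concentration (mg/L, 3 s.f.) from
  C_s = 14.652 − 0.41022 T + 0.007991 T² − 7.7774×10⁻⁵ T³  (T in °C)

C_s = 14.652 − 0.41022×12 + 0.007991×12² − 7.7774×10⁻⁵×12³ = 10.75 mg/L.

C_s ≈ 10.7 mg/L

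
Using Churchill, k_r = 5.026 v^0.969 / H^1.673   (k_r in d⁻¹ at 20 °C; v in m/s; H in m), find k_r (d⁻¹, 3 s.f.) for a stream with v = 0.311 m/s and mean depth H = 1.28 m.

k_r = 5.026 × 0.311^0.969 / 1.28^1.673 = 5.026 × 0.3225 / 1.511 = 1.072 d⁻¹.

k_r ≈ 1.07 d⁻¹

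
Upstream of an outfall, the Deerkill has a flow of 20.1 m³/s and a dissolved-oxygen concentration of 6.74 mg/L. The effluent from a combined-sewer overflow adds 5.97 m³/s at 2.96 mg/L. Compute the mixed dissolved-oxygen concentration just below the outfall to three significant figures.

Flow-weighted mixing: C = (Q_r C_r + Q_w C_w)/(Q_r + Q_w)
= (20.1×6.74 + 5.97×2.96)/(20.1 + 5.97) = 153.1/26.07 = 5.874 mg/L.

5.87 mg/L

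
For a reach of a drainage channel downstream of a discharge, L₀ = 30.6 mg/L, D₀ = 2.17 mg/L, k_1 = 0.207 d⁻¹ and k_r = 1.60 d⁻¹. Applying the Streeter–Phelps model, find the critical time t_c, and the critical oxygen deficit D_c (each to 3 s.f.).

With k_r/k_1 = 7.729 and 1 − D₀(k_r−k_1)/(k_1 L₀) = 0.5228,
t_c = ln(7.729 × 0.5228) / (1.60 − 0.207) = ln(4.041) / 1.393 = 1.396/1.393 = 1.002 d.
D_c = (k_1/k_r) L₀ e^(−k_1 t_c) = (0.207/1.60) × 30.6 × e^(−0.207×1.002) = 0.1294 × 30.6 × 0.8126 = 3.217 mg/L.

t_c ≈ 1.00 d; D_c ≈ 3.22 mg/L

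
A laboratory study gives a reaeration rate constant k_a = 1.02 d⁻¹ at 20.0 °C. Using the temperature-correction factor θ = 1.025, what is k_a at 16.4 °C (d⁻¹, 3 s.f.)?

k_a(T₂) = k_a(T₁) · θ^(T₂−T₁) = 1.02 × 1.025^(16.4−20.0)
= 1.02 × 1.025^-3.60 = 1.02 × 0.9149 = 0.9332 d⁻¹.

k_a ≈ 0.933 d⁻¹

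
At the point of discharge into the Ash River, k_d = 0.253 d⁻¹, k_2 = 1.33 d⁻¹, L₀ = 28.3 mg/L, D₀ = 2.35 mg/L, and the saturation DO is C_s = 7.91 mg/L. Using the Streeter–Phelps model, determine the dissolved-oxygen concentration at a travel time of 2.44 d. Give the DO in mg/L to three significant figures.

k_d L₀/(k_2−k_d) = 0.253×28.3/(1.33−0.253) = 7.160/1.077 = 6.648 mg/L.
e^(−k_d t) = e^(−0.253×2.440) = 0.5394; e^(−k_2 t) = e^(−1.33×2.440) = 0.03896.
D = 6.648 × (0.5394 − 0.03896) + 2.35 × 0.03896 = 3.327 + 0.09156 = 3.418 mg/L.
DO = C_s − D = 7.91 − 3.418 = 4.492 mg/L.

DO ≈ 4.49 mg/L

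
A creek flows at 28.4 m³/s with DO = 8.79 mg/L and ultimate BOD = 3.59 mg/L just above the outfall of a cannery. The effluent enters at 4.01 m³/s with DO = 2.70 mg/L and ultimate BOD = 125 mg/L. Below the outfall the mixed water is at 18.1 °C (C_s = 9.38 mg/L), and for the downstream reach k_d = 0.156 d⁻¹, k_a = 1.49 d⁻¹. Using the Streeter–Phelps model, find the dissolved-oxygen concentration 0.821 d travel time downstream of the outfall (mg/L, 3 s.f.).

Mixed DO = (28.4×8.79 + 4.01×2.70)/(28.4+4.01) = 260.5/32.41 = 8.037 mg/L.
Mixed L₀ = (28.4×3.59 + 4.01×125)/(32.41) = 603.2/32.41 = 18.61 mg/L.
Initial deficit D₀ = C_s − DO₀ = 9.38 − 8.037 = 1.343 mg/L.
D(0.821) = [0.156×18.61/(1.49−0.156)](e^(−0.156×0.821) − e^(−1.49×0.821)) + 1.343 e^(−1.49×0.821)
= 2.176 × (0.8798 − 0.2943) + 1.343 × 0.2943 = 1.670 mg/L.
DO = 9.38 − 1.670 = 7.710 mg/L.

DO ≈ 7.71 mg/L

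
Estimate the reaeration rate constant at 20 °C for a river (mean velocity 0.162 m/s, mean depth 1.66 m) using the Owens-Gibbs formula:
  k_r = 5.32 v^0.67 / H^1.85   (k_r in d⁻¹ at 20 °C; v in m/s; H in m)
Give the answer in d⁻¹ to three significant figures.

k_r = 5.32 × 0.162^0.67 / 1.66^1.85 = 5.32 × 0.2954 / 2.554 = 0.6153 d⁻¹.

k_r ≈ 0.615 d⁻¹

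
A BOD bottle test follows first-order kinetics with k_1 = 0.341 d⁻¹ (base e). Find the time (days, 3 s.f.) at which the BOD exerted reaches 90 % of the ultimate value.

y/L₀ = 1 − e^(−k_1 t) = 0.90 ⇒ e^(−k_1 t) = 0.100
t = −ln(0.100) / 0.341 = 2.303 / 0.341 = 6.752 d.

t ≈ 6.75 d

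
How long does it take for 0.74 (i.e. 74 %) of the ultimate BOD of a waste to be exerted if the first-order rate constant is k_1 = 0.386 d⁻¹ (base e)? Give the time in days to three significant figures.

t ≈ 3.49 d

y/L₀ = 1 − e^(−k_1 t) = 0.74 ⇒ e^(−k_1 t) = 0.260
t = −ln(0.260) / 0.386 = 1.347 / 0.386 = 3.490 d.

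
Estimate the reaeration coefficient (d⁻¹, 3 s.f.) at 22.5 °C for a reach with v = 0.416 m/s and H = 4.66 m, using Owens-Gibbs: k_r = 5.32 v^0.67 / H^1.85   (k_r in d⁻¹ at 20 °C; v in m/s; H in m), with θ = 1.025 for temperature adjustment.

k_r ≈ 0.182 d⁻¹

k_r(20) = 5.32 × 0.416^0.67 / 4.66^1.85 = 5.32 × 0.5556 / 17.24 = 0.1715 d⁻¹.
k_r(22.5) = 0.1715 × 1.025^(22.5−20) = 0.1715 × 1.064 = 0.1824 d⁻¹.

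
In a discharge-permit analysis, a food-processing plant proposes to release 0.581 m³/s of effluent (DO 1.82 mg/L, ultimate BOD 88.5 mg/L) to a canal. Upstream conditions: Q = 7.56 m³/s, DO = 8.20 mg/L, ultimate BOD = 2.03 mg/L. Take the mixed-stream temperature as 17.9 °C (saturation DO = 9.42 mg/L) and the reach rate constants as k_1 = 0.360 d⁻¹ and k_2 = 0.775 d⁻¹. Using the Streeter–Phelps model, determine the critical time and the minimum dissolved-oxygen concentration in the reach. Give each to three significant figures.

t_c ≈ 1.20 d; minimum DO ≈ 6.95 mg/L

Mixed DO = (7.56×8.20 + 0.581×1.82)/(7.56+0.581) = 63.05/8.141 = 7.745 mg/L.
Mixed L₀ = (7.56×2.03 + 0.581×88.5)/(8.141) = 66.77/8.141 = 8.201 mg/L.
Initial deficit D₀ = C_s − DO₀ = 9.42 − 7.745 = 1.675 mg/L.
t_c = (1/0.4150) ln[(0.775/0.360)(1 − 1.675×0.4150/(0.360×8.201))] = 2.410 × ln(1.646) = 1.201 d.
D_c = (0.360/0.775) × 8.201 × e^(−0.360×1.201) = 0.4645 × 8.201 × 0.6491 = 2.473 mg/L.
Minimum DO = 9.42 − 2.473 = 6.947 mg/L.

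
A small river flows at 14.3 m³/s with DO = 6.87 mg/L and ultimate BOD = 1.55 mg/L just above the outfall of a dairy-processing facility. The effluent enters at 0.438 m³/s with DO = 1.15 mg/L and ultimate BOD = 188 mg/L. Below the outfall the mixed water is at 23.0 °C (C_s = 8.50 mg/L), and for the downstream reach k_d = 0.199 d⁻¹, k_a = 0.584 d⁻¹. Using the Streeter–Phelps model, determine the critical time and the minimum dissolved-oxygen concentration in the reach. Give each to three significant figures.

Mixed DO = (14.3×6.87 + 0.438×1.15)/(14.3+0.438) = 98.74/14.74 = 6.700 mg/L.
Mixed L₀ = (14.3×1.55 + 0.438×188)/(14.74) = 104.5/14.74 = 7.091 mg/L.
Initial deficit D₀ = C_s − DO₀ = 8.50 − 6.700 = 1.800 mg/L.
t_c = (1/0.3850) ln[(0.584/0.199)(1 − 1.800×0.3850/(0.199×7.091))] = 2.597 × ln(1.493) = 1.042 d.
D_c = (0.199/0.584) × 7.091 × e^(−0.199×1.042) = 0.3408 × 7.091 × 0.8128 = 1.964 mg/L.
Minimum DO = 8.50 − 1.964 = 6.536 mg/L.

t_c ≈ 1.04 d; minimum DO ≈ 6.54 mg/L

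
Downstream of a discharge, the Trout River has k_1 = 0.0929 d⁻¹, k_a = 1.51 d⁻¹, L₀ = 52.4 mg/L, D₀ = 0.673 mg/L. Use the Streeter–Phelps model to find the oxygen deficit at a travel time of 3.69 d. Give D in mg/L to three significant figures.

D ≈ 2.43 mg/L

k_1 L₀/(k_a−k_1) = 0.0929×52.4/(1.51−0.0929) = 4.868/1.417 = 3.435 mg/L.
e^(−k_1 t) = e^(−0.0929×3.690) = 0.7098; e^(−k_a t) = e^(−1.51×3.690) = 0.003803.
D = 3.435 × (0.7098 − 0.003803) + 0.673 × 0.003803 = 2.425 + 0.002560 = 2.428 mg/L.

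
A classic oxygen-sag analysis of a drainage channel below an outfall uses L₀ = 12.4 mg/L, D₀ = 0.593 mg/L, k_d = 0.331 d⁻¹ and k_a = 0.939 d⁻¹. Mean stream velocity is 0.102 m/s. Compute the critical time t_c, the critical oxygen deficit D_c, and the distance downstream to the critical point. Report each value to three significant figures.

t_c ≈ 1.56 d; D_c ≈ 2.60 mg/L; x_c ≈ 13.8 km

With k_a/k_d = 2.837 and 1 − D₀(k_a−k_d)/(k_d L₀) = 0.9122,
t_c = ln(2.837 × 0.9122) / (0.939 − 0.331) = ln(2.588) / 0.6080 = 0.9508/0.6080 = 1.564 d.
D_c = (k_d/k_a) L₀ e^(−k_d t_c) = (0.331/0.939) × 12.4 × e^(−0.331×1.564) = 0.3525 × 12.4 × 0.5960 = 2.605 mg/L.
x_c = v t_c = 0.102 m/s × 1.564 d × 86400 s/d = 13780 m ≈ 13.8 km.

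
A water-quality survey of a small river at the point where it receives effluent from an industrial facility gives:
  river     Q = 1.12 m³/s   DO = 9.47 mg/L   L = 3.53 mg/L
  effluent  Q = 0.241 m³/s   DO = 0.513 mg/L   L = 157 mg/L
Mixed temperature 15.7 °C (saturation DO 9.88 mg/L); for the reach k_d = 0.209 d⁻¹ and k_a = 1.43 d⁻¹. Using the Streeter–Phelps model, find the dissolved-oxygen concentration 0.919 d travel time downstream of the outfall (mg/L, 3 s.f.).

DO ≈ 6.42 mg/L

Mixed DO = (1.12×9.47 + 0.241×0.513)/(1.12+0.241) = 10.73/1.361 = 7.884 mg/L.
Mixed L₀ = (1.12×3.53 + 0.241×157)/(1.361) = 41.79/1.361 = 30.71 mg/L.
Initial deficit D₀ = C_s − DO₀ = 9.88 − 7.884 = 1.996 mg/L.
D(0.919) = [0.209×30.71/(1.43−0.209)](e^(−0.209×0.919) − e^(−1.43×0.919)) + 1.996 e^(−1.43×0.919)
= 5.256 × (0.8252 − 0.2687) + 1.996 × 0.2687 = 3.462 mg/L.
DO = 9.88 − 3.462 = 6.418 mg/L.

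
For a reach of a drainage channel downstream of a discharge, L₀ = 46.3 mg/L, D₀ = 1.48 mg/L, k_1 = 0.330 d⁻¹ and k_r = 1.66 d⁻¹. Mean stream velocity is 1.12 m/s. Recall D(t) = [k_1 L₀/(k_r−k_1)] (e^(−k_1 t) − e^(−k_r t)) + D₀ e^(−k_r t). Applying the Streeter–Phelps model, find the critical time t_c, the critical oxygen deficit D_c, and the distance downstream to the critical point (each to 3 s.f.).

t_c ≈ 1.11 d; D_c ≈ 6.38 mg/L; x_c ≈ 108 km

At the critical point dD/dt = 0, so k_1 L₀ e^(−k_1 t) = k_r D. Substituting D(t) from the Streeter–Phelps equation and solving for t gives
t_c = ln[(k_r/k_1)(1 − D₀(k_r−k_1)/(k_1 L₀))] / (k_r−k_1).
Here k_r−k_1 = 1.330 d⁻¹ and 1 − D₀(k_r−k_1)/(k_1 L₀) = 1 − 1.48×1.330/(0.330×46.3) = 0.8712, so
t_c = ln(5.030 × 0.8712) / 1.330 = 1.478 / 1.330 = 1.111 d.
D_c = (k_1/k_r) L₀ e^(−k_1 t_c) = (0.330/1.66) × 46.3 × e^(−0.330×1.111) = 0.1988 × 46.3 × 0.6931 = 6.379 mg/L.
x_c = v t_c = 1.12 m/s × 1.111 d × 86400 s/d = 107500 m ≈ 108 km.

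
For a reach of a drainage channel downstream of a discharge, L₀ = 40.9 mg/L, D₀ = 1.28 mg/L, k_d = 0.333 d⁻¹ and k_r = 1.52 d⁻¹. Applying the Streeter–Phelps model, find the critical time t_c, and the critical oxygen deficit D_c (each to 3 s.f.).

t_c ≈ 1.18 d; D_c ≈ 6.05 mg/L

At the critical point dD/dt = 0, so k_d L₀ e^(−k_d t) = k_r D. Substituting D(t) from the Streeter–Phelps equation and solving for t gives
t_c = ln[(k_r/k_d)(1 − D₀(k_r−k_d)/(k_d L₀))] / (k_r−k_d).
Here k_r−k_d = 1.187 d⁻¹ and 1 − D₀(k_r−k_d)/(k_d L₀) = 1 − 1.28×1.187/(0.333×40.9) = 0.8884, so
t_c = ln(4.565 × 0.8884) / 1.187 = 1.400 / 1.187 = 1.179 d.
L(t_c) = L₀ e^(−k_d t_c) = 40.9 × 0.6752 = 27.62 mg/L, and at the critical point k_r D_c = k_d L, so D_c = (0.333/1.52) × 27.62 = 6.050 mg/L.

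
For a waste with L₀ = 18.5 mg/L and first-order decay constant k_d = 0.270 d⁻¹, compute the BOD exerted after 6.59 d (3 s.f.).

y_t = L₀(1 − e^(−k_d t)) = 18.5 × (1 − e^(−0.270×6.59))
= 18.5 × (1 − 0.1688) = 18.5 × 0.8312 = 15.38 mg/L.

y ≈ 15.4 mg/L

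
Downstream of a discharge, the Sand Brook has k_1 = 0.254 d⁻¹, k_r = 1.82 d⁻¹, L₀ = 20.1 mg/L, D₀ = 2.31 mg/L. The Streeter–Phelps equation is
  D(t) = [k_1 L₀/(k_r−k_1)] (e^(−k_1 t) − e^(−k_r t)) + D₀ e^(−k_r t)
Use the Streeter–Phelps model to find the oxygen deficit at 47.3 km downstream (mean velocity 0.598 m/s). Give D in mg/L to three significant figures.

Travel time t = x/v = 47.3 km / (0.598 m/s) = 47300 m / 0.598 m/s = 79100 s = 0.9155 d.
k_1 L₀/(k_r−k_1) = 0.254×20.1/(1.82−0.254) = 5.105/1.566 = 3.260 mg/L.
e^(−k_1 t) = e^(−0.254×0.9155) = 0.7925; e^(−k_r t) = e^(−1.82×0.9155) = 0.1890.
D = 3.260 × (0.7925 − 0.1890) + 2.31 × 0.1890 = 1.968 + 0.4365 = 2.404 mg/L.

D ≈ 2.40 mg/L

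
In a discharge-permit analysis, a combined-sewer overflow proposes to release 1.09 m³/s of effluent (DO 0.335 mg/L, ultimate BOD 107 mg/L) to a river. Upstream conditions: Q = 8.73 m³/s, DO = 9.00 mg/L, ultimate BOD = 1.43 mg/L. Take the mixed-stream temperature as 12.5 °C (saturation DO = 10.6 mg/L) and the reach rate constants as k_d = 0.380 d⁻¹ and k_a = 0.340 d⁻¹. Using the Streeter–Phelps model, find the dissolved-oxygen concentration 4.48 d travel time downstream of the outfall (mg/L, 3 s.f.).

Mixed DO = (8.73×9.00 + 1.09×0.335)/(8.73+1.09) = 78.94/9.820 = 8.038 mg/L.
Mixed L₀ = (8.73×1.43 + 1.09×107)/(9.820) = 129.1/9.820 = 13.15 mg/L.
Initial deficit D₀ = C_s − DO₀ = 10.6 − 8.038 = 2.562 mg/L.
D(4.48) = [0.380×13.15/(0.340−0.380)](e^(−0.380×4.48) − e^(−0.340×4.48)) + 2.562 e^(−0.340×4.48)
= -124.9 × (0.1822 − 0.2180) + 2.562 × 0.2180 = 5.026 mg/L.
DO = 10.6 − 5.026 = 5.574 mg/L.

DO ≈ 5.57 mg/L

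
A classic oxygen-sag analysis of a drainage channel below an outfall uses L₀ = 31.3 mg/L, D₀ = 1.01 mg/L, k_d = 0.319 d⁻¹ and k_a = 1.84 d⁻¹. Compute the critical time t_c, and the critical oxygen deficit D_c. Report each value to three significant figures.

t_c ≈ 1.04 d; D_c ≈ 3.89 mg/L

At the critical point dD/dt = 0, so k_d L₀ e^(−k_d t) = k_a D. Substituting D(t) from the Streeter–Phelps equation and solving for t gives
t_c = ln[(k_a/k_d)(1 − D₀(k_a−k_d)/(k_d L₀))] / (k_a−k_d).
Here k_a−k_d = 1.521 d⁻¹ and 1 − D₀(k_a−k_d)/(k_d L₀) = 1 − 1.01×1.521/(0.319×31.3) = 0.8461, so
t_c = ln(5.768 × 0.8461) / 1.521 = 1.585 / 1.521 = 1.042 d.
D_c = (k_d/k_a) L₀ e^(−k_d t_c) = (0.319/1.84) × 31.3 × e^(−0.319×1.042) = 0.1734 × 31.3 × 0.7171 = 3.892 mg/L.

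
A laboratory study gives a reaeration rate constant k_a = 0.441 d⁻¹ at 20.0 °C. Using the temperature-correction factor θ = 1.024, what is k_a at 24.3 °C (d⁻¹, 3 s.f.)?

k_a ≈ 0.488 d⁻¹

k_a(T₂) = k_a(T₁) · θ^(T₂−T₁) = 0.441 × 1.024^(24.3−20.0)
= 0.441 × 1.024^4.30 = 0.441 × 1.107 = 0.4883 d⁻¹.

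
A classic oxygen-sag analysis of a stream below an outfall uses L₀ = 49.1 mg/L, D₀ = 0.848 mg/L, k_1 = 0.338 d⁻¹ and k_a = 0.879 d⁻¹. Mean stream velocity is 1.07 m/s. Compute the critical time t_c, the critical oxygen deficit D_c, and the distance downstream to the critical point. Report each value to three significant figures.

t_c ≈ 1.71 d; D_c ≈ 10.6 mg/L; x_c ≈ 159 km

With k_a/k_1 = 2.601 and 1 − D₀(k_a−k_1)/(k_1 L₀) = 0.9724,
t_c = ln(2.601 × 0.9724) / (0.879 − 0.338) = ln(2.529) / 0.5410 = 0.9277/0.5410 = 1.715 d.
D_c = (k_1/k_a) L₀ e^(−k_1 t_c) = (0.338/0.879) × 49.1 × e^(−0.338×1.715) = 0.3845 × 49.1 × 0.5601 = 10.58 mg/L.
x_c = v t_c = 1.07 m/s × 1.715 d × 86400 s/d = 158500 m ≈ 159 km.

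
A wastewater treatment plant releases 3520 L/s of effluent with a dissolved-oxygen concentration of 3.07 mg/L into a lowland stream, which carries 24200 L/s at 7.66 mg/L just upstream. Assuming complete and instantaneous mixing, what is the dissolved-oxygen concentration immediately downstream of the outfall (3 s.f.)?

7.08 mg/L

Flow-weighted mixing: C = (Q_r C_r + Q_w C_w)/(Q_r + Q_w)
= (24200×7.66 + 3520×3.07)/(24200 + 3520) = 196200/27720 = 7.077 mg/L.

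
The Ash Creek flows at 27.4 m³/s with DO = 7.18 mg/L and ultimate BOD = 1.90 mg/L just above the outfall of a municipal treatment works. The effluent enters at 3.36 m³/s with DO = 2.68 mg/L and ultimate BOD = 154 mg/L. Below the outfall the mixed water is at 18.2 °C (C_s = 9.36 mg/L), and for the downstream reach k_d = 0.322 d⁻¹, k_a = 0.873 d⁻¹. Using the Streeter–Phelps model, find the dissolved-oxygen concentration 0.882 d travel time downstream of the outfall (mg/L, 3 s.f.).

DO ≈ 4.99 mg/L

Mixed DO = (27.4×7.18 + 3.36×2.68)/(27.4+3.36) = 205.7/30.76 = 6.688 mg/L.
Mixed L₀ = (27.4×1.90 + 3.36×154)/(30.76) = 569.5/30.76 = 18.51 mg/L.
Initial deficit D₀ = C_s − DO₀ = 9.36 − 6.688 = 2.672 mg/L.
D(0.882) = [0.322×18.51/(0.873−0.322)](e^(−0.322×0.882) − e^(−0.873×0.882)) + 2.672 e^(−0.873×0.882)
= 10.82 × (0.7528 − 0.4630) + 2.672 × 0.4630 = 4.372 mg/L.
DO = 9.36 − 4.372 = 4.988 mg/L.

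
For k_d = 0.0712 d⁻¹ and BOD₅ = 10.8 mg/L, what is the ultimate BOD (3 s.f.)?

BOD₅ = L₀(1 − e^(−5k_d)) ⇒ L₀ = BOD₅ / (1 − e^(−5×0.0712))
= 10.8 / (1 − 0.7005) = 10.8 / 0.2995 = 36.06 mg/L.

L₀ ≈ 36.1 mg/L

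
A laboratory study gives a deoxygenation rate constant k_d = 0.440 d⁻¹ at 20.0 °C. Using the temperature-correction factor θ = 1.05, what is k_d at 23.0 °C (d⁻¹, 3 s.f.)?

k_d ≈ 0.509 d⁻¹

k_d(T₂) = k_d(T₁) · θ^(T₂−T₁) = 0.440 × 1.05^(23.0−20.0)
= 0.440 × 1.05^3.00 = 0.440 × 1.158 = 0.5094 d⁻¹.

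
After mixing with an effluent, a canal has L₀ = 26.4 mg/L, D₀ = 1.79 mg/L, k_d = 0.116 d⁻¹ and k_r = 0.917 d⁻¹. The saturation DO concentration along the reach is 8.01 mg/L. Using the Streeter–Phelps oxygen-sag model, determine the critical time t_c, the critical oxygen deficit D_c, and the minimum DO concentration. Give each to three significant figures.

At the critical point dD/dt = 0, so k_d L₀ e^(−k_d t) = k_r D. Substituting D(t) from the Streeter–Phelps equation and solving for t gives
t_c = ln[(k_r/k_d)(1 − D₀(k_r−k_d)/(k_d L₀))] / (k_r−k_d).
Here k_r−k_d = 0.8010 d⁻¹ and 1 − D₀(k_r−k_d)/(k_d L₀) = 1 − 1.79×0.8010/(0.116×26.4) = 0.5318, so
t_c = ln(7.905 × 0.5318) / 0.8010 = 1.436 / 0.8010 = 1.793 d.
L(t_c) = L₀ e^(−k_d t_c) = 26.4 × 0.8122 = 21.44 mg/L, and at the critical point k_r D_c = k_d L, so D_c = (0.116/0.917) × 21.44 = 2.713 mg/L.
Minimum DO = C_s − D_c = 8.01 − 2.713 = 5.297 mg/L.

t_c ≈ 1.79 d; D_c ≈ 2.71 mg/L; min DO ≈ 5.30 mg/L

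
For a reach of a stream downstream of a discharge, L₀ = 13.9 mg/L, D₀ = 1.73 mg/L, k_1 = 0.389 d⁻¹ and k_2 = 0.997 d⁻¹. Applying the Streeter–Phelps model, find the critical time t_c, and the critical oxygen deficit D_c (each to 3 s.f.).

t_c ≈ 1.19 d; D_c ≈ 3.41 mg/L

At the critical point dD/dt = 0, so k_1 L₀ e^(−k_1 t) = k_2 D. Substituting D(t) from the Streeter–Phelps equation and solving for t gives
t_c = ln[(k_2/k_1)(1 − D₀(k_2−k_1)/(k_1 L₀))] / (k_2−k_1).
Here k_2−k_1 = 0.6080 d⁻¹ and 1 − D₀(k_2−k_1)/(k_1 L₀) = 1 − 1.73×0.6080/(0.389×13.9) = 0.8055, so
t_c = ln(2.563 × 0.8055) / 0.6080 = 0.7248 / 0.6080 = 1.192 d.
D_c = (k_1/k_2) L₀ e^(−k_1 t_c) = (0.389/0.997) × 13.9 × e^(−0.389×1.192) = 0.3902 × 13.9 × 0.6289 = 3.411 mg/L.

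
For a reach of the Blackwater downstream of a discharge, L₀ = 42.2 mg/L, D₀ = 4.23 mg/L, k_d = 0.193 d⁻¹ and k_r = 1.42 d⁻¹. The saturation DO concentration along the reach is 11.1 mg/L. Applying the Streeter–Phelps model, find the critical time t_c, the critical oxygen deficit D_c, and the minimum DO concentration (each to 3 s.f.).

With k_r/k_d = 7.358 and 1 − D₀(k_r−k_d)/(k_d L₀) = 0.3627,
t_c = ln(7.358 × 0.3627) / (1.42 − 0.193) = ln(2.669) / 1.227 = 0.9817/1.227 = 0.8000 d.
D_c = (k_d/k_r) L₀ e^(−k_d t_c) = (0.193/1.42) × 42.2 × e^(−0.193×0.8000) = 0.1359 × 42.2 × 0.8569 = 4.915 mg/L.
Minimum DO = C_s − D_c = 11.1 − 4.915 = 6.185 mg/L.

t_c ≈ 0.800 d; D_c ≈ 4.91 mg/L; min DO ≈ 6.19 mg/L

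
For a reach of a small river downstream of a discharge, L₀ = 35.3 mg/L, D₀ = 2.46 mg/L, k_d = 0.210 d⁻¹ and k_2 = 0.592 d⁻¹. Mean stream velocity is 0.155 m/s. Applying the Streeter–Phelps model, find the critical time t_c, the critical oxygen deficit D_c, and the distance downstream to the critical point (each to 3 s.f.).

t_c ≈ 2.36 d; D_c ≈ 7.63 mg/L; x_c ≈ 31.6 km

With k_2/k_d = 2.819 and 1 − D₀(k_2−k_d)/(k_d L₀) = 0.8732,
t_c = ln(2.819 × 0.8732) / (0.592 − 0.210) = ln(2.462) / 0.3820 = 0.9008/0.3820 = 2.358 d.
D_c = (k_d/k_2) L₀ e^(−k_d t_c) = (0.210/0.592) × 35.3 × e^(−0.210×2.358) = 0.3547 × 35.3 × 0.6094 = 7.631 mg/L.
x_c = v t_c = 0.155 m/s × 2.358 d × 86400 s/d = 31580 m ≈ 31.6 km.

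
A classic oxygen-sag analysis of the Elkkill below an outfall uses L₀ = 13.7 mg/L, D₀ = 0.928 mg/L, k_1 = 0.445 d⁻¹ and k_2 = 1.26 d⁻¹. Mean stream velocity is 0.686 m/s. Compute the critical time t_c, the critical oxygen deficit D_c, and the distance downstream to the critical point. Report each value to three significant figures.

At the critical point dD/dt = 0, so k_1 L₀ e^(−k_1 t) = k_2 D. Substituting D(t) from the Streeter–Phelps equation and solving for t gives
t_c = ln[(k_2/k_1)(1 − D₀(k_2−k_1)/(k_1 L₀))] / (k_2−k_1).
Here k_2−k_1 = 0.8150 d⁻¹ and 1 − D₀(k_2−k_1)/(k_1 L₀) = 1 − 0.928×0.8150/(0.445×13.7) = 0.8759, so
t_c = ln(2.831 × 0.8759) / 0.8150 = 0.9083 / 0.8150 = 1.115 d.
L(t_c) = L₀ e^(−k_1 t_c) = 13.7 × 0.6090 = 8.343 mg/L, and at the critical point k_2 D_c = k_1 L, so D_c = (0.445/1.26) × 8.343 = 2.947 mg/L.
x_c = v t_c = 0.686 m/s × 1.115 d × 86400 s/d = 66060 m ≈ 66.1 km.

t_c ≈ 1.11 d; D_c ≈ 2.95 mg/L; x_c ≈ 66.1 km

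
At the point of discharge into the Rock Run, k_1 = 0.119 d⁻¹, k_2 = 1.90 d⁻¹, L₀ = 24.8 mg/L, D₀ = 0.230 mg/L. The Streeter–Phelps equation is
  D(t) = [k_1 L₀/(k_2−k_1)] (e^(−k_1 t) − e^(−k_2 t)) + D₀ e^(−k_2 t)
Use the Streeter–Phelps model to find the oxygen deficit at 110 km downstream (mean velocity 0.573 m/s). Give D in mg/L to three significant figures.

Travel time t = x/v = 110 km / (0.573 m/s) = 110000 m / 0.573 m/s = 192000 s = 2.222 d.
k_1 L₀/(k_2−k_1) = 0.119×24.8/(1.90−0.119) = 2.951/1.781 = 1.657 mg/L.
e^(−k_1 t) = e^(−0.119×2.222) = 0.7677; e^(−k_2 t) = e^(−1.90×2.222) = 0.01468.
D = 1.657 × (0.7677 − 0.01468) + 0.230 × 0.01468 = 1.248 + 0.003375 = 1.251 mg/L.

D ≈ 1.25 mg/L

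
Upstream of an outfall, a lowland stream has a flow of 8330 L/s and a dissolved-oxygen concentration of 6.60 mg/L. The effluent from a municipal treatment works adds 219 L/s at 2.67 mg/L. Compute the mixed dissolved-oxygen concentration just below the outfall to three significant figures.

6.50 mg/L

Flow-weighted mixing: C = (Q_r C_r + Q_w C_w)/(Q_r + Q_w)
= (8330×6.60 + 219×2.67)/(8330 + 219) = 55560/8549 = 6.499 mg/L.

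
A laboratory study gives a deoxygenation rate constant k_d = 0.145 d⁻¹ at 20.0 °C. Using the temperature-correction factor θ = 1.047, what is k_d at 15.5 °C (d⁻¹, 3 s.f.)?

k_d ≈ 0.118 d⁻¹

k_d(T₂) = k_d(T₁) · θ^(T₂−T₁) = 0.145 × 1.047^(15.5−20.0)
= 0.145 × 1.047^-4.50 = 0.145 × 0.8133 = 0.1179 d⁻¹.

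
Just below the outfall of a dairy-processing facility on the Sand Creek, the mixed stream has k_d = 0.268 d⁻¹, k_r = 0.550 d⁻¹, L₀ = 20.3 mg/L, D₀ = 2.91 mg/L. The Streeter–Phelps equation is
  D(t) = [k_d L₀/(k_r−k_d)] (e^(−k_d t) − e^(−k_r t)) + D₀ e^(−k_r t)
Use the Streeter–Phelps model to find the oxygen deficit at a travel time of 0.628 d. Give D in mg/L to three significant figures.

D ≈ 4.71 mg/L

k_d L₀/(k_r−k_d) = 0.268×20.3/(0.550−0.268) = 5.440/0.2820 = 19.29 mg/L.
e^(−k_d t) = e^(−0.268×0.6280) = 0.8451; e^(−k_r t) = e^(−0.550×0.6280) = 0.7079.
D = 19.29 × (0.8451 − 0.7079) + 2.91 × 0.7079 = 2.646 + 2.060 = 4.706 mg/L.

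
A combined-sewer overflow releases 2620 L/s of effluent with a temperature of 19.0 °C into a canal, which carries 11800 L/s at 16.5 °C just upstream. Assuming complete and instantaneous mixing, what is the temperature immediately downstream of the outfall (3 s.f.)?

Flow-weighted mixing: C = (Q_r C_r + Q_w C_w)/(Q_r + Q_w)
= (11800×16.5 + 2620×19.0)/(11800 + 2620) = 244500/14420 = 16.95 °C.

17.0 °C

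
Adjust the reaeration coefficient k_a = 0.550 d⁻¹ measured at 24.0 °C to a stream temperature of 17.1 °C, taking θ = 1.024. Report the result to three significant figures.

k_a ≈ 0.467 d⁻¹

k_a(T₂) = k_a(T₁) · θ^(T₂−T₁) = 0.550 × 1.024^(17.1−24.0)
= 0.550 × 1.024^-6.90 = 0.550 × 0.8490 = 0.4670 d⁻¹.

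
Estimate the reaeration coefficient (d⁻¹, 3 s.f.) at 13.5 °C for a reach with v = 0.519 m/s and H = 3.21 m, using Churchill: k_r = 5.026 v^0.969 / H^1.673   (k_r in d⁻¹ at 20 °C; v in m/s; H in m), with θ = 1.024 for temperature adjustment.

k_r ≈ 0.324 d⁻¹

k_r(20) = 5.026 × 0.519^0.969 / 3.21^1.673 = 5.026 × 0.5297 / 7.037 = 0.3783 d⁻¹.
k_r(13.5) = 0.3783 × 1.024^(13.5−20) = 0.3783 × 0.8571 = 0.3243 d⁻¹.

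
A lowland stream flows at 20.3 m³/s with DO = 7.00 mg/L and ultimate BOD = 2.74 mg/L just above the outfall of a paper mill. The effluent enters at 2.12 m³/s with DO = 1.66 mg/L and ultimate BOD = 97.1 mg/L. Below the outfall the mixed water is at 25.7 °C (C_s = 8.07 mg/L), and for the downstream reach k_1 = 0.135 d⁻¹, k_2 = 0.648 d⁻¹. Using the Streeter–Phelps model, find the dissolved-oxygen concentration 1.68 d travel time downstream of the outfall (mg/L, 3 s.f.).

Mixed DO = (20.3×7.00 + 2.12×1.66)/(20.3+2.12) = 145.6/22.42 = 6.495 mg/L.
Mixed L₀ = (20.3×2.74 + 2.12×97.1)/(22.42) = 261.5/22.42 = 11.66 mg/L.
Initial deficit D₀ = C_s − DO₀ = 8.07 − 6.495 = 1.575 mg/L.
D(1.68) = [0.135×11.66/(0.648−0.135)](e^(−0.135×1.68) − e^(−0.648×1.68)) + 1.575 e^(−0.648×1.68)
= 3.069 × (0.7971 − 0.3367) + 1.575 × 0.3367 = 1.943 mg/L.
DO = 8.07 − 1.943 = 6.127 mg/L.

DO ≈ 6.13 mg/L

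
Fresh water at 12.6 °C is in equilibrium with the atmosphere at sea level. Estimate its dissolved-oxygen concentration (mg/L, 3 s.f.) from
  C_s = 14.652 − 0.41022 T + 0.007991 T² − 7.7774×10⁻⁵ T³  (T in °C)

C_s ≈ 10.6 mg/L

C_s = 14.652 − 0.41022×12.6 + 0.007991×12.6² − 7.7774×10⁻⁵×12.6³ = 10.60 mg/L.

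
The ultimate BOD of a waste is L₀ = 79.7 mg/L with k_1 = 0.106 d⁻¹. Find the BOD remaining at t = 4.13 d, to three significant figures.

L_t = L₀ e^(−k_1 t) = 79.7 × e^(−0.106×4.13) = 79.7 × 0.6455 = 51.44 mg/L.

L ≈ 51.4 mg/L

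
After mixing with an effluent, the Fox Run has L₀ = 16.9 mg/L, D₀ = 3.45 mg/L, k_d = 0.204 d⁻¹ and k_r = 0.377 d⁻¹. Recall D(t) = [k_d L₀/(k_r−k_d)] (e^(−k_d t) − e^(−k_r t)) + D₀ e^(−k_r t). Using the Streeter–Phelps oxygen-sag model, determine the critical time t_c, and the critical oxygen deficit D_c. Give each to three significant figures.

t_c ≈ 2.45 d; D_c ≈ 5.55 mg/L

With k_r/k_d = 1.848 and 1 − D₀(k_r−k_d)/(k_d L₀) = 0.8269,
t_c = ln(1.848 × 0.8269) / (0.377 − 0.204) = ln(1.528) / 0.1730 = 0.4240/0.1730 = 2.451 d.
D_c = (k_d/k_r) L₀ e^(−k_d t_c) = (0.204/0.377) × 16.9 × e^(−0.204×2.451) = 0.5411 × 16.9 × 0.6065 = 5.547 mg/L.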